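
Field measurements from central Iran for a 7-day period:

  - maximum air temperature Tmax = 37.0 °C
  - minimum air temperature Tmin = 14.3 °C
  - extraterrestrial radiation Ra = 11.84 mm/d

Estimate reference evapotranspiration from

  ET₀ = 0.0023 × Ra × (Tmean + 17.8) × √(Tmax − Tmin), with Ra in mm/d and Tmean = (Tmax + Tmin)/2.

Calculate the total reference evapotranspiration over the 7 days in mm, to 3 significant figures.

Tmean = (37.0 + 14.3)/2 = 25.65 °C
ET₀ = 0.0023 × 11.84 × (25.65 + 17.8) × √22.7 = 0.0023 × 11.84 × 43.45 × 4.7645 = 5.6375 mm/d
Over 7 days: 5.6375 × 7 = 39.463 mm

39.5 mm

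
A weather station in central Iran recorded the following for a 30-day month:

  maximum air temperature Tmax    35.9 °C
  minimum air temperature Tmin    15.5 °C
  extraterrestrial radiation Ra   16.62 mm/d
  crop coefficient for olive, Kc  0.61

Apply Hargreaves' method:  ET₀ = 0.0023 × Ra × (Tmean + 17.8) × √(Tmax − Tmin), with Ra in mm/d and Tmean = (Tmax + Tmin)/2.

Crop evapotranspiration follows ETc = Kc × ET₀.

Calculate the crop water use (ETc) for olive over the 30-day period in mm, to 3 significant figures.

137 mm

Tmean = (35.9 + 15.5)/2 = 25.70 °C
ET₀ = 0.0023 × 16.62 × (25.70 + 17.8) × √20.4 = 0.0023 × 16.62 × 43.50 × 4.5166 = 7.5103 mm/d
ETc = Kc × ET₀ = 0.61 × 7.5103 = 4.5813 mm/d
Over 30 days: 4.5813 × 30 = 137.439 mm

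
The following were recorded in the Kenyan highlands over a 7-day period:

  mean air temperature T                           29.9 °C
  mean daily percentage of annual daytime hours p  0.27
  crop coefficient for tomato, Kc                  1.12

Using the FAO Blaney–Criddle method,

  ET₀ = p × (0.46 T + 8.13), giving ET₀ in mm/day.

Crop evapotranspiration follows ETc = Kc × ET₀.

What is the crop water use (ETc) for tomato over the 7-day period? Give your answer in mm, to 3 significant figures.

ET₀ = 0.27 × (0.46 × 29.9 + 8.13) = 0.27 × 21.884 = 5.9087 mm/d
ETc = Kc × ET₀ = 1.12 × 5.9087 = 6.6177 mm/d
Over 7 days: 6.6177 × 7 = 46.324 mm

46.3 mm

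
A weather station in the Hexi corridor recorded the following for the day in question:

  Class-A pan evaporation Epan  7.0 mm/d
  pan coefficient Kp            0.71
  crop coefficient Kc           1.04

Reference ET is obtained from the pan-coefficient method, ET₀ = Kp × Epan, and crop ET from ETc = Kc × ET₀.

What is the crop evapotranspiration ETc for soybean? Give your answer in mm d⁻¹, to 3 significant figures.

5.17 mm d⁻¹

ET₀ = 0.71 × 7.0 = 4.9700 mm/d
ETc = Kc × ET₀ = 1.04 × 4.9700 = 5.1688 mm/d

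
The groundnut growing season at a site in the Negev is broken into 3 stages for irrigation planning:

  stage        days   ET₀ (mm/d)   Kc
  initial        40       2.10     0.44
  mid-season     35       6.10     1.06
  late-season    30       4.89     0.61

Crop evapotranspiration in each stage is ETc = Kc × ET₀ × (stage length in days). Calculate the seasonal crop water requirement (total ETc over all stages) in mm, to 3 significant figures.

initial: 0.44 × 2.10 × 40 = 36.96 mm
mid-season: 1.06 × 6.10 × 35 = 226.31 mm
late-season: 0.61 × 4.89 × 30 = 89.49 mm
Seasonal total = 352.76 mm

353 mm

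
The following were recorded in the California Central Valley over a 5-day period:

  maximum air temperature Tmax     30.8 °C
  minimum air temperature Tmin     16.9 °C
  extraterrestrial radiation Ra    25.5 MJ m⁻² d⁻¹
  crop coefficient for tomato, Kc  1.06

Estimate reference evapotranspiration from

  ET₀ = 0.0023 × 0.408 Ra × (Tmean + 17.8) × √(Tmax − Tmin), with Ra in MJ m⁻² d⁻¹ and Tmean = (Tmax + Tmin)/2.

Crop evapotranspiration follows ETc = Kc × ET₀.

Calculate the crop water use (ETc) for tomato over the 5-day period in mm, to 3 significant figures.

Tmean = (30.8 + 16.9)/2 = 23.85 °C
0.408 Ra = 0.408 × 25.5 = 10.4040 mm/d equivalent
ET₀ = 0.0023 × 10.4040 × (23.85 + 17.8) × √13.9 = 0.0023 × 10.4040 × 41.65 × 3.7283 = 3.7158 mm/d
ETc = Kc × ET₀ = 1.06 × 3.7158 = 3.9387 mm/d
Over 5 days: 3.9387 × 5 = 19.694 mm

19.7 mm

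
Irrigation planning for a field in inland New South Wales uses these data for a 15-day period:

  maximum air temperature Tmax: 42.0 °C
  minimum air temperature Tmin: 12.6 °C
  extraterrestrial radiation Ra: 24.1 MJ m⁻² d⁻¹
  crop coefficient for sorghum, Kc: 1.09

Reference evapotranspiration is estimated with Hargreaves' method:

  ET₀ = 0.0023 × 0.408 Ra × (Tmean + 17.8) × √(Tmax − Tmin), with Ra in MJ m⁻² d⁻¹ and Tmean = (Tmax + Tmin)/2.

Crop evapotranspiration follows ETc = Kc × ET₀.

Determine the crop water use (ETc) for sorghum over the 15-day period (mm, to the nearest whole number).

Tmean = (42.0 + 12.6)/2 = 27.30 °C
0.408 Ra = 0.408 × 24.1 = 9.8328 mm/d equivalent
ET₀ = 0.0023 × 9.8328 × (27.30 + 17.8) × √29.4 = 0.0023 × 9.8328 × 45.10 × 5.4222 = 5.5304 mm/d
ETc = Kc × ET₀ = 1.09 × 5.5304 = 6.0281 mm/d
Over 15 days: 6.0281 × 15 = 90.422 mm

90 mm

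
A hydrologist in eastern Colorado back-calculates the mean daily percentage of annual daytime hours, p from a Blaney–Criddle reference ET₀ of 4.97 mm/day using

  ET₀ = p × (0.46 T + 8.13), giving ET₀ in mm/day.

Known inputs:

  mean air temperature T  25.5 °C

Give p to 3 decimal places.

p = ET₀ / (0.46 T + 8.13) = 4.97 / (0.46 × 25.5 + 8.13) = 4.97 / 19.860 = 0.2503

0.250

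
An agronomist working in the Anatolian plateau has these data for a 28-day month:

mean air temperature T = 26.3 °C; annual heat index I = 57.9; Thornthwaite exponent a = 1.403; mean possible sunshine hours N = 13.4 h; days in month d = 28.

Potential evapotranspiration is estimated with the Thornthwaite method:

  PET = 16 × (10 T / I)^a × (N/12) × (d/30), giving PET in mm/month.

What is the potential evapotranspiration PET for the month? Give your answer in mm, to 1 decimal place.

139.4 mm

10T/I = 10 × 26.3 / 57.9 = 4.5423
(10T/I)^a = 4.5423^1.403 = 8.3591
Uncorrected PET = 16 × 8.3591 = 133.746 mm
Correction = (N/12)(d/30) = (13.4/12)(28/30) = 1.0422
PET = 133.746 × 1.0422 = 139.390 mm/month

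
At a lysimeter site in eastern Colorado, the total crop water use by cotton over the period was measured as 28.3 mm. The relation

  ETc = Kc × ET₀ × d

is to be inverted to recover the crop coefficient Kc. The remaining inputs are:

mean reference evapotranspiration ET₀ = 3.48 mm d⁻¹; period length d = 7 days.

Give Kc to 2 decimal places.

1.16

ETc = Kc × ET₀ × d  ⇒  Kc = ETc / (ET₀ × d)
Kc = 28.3 / (3.48 × 7) = 28.3 / 24.36 = 1.1617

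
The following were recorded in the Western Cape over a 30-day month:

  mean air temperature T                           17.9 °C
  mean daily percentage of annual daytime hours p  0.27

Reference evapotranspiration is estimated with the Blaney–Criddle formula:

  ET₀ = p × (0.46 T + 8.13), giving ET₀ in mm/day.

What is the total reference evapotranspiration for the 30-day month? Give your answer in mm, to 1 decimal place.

132.5 mm

ET₀ = 0.27 × (0.46 × 17.9 + 8.13) = 0.27 × 16.364 = 4.4183 mm/d
Monthly total = 4.4183 × 30 = 132.549 mm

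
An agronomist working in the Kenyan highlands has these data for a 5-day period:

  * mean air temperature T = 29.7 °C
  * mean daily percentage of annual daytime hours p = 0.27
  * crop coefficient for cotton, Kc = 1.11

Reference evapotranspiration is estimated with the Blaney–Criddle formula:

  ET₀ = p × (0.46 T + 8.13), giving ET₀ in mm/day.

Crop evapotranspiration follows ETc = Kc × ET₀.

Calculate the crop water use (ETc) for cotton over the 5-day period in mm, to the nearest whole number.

33 mm

ET₀ = 0.27 × (0.46 × 29.7 + 8.13) = 0.27 × 21.792 = 5.8838 mm/d
ETc = Kc × ET₀ = 1.11 × 5.8838 = 6.5310 mm/d
Over 5 days: 6.5310 × 5 = 32.655 mm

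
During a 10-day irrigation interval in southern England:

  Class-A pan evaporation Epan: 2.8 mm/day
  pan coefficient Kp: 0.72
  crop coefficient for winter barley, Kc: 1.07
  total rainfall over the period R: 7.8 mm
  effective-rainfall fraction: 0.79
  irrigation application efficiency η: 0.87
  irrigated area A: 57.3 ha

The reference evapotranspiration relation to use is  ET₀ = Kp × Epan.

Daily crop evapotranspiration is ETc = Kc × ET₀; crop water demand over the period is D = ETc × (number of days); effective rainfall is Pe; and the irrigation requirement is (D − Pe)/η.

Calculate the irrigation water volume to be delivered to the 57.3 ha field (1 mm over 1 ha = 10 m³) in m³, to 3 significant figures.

10100 m³

ET₀ = 0.72 × 2.8 = 2.0160 mm/d
ETc = Kc × ET₀ = 1.07 × 2.0160 = 2.1571 mm/d
Crop demand D = ETc × 10 d = 2.1571 × 10 = 21.571 mm
Pe = 0.79 × 7.8 = 6.162 mm
D − Pe = 21.571 − 6.162 = 15.409 mm
Gross irrigation = 15.409 / 0.87 = 17.711 mm
Volume = 17.711 mm × 57.3 ha × 10 = 10148.4 m³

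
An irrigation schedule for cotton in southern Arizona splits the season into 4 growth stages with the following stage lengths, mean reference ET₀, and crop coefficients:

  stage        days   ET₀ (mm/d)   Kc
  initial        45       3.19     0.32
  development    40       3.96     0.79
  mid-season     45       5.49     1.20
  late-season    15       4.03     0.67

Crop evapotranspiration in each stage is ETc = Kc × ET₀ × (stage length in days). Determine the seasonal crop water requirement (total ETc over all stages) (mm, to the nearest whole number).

508 mm

initial: 0.32 × 3.19 × 45 = 45.94 mm
development: 0.79 × 3.96 × 40 = 125.14 mm
mid-season: 1.20 × 5.49 × 45 = 296.46 mm
late-season: 0.67 × 4.03 × 15 = 40.50 mm
Seasonal total = 508.04 mm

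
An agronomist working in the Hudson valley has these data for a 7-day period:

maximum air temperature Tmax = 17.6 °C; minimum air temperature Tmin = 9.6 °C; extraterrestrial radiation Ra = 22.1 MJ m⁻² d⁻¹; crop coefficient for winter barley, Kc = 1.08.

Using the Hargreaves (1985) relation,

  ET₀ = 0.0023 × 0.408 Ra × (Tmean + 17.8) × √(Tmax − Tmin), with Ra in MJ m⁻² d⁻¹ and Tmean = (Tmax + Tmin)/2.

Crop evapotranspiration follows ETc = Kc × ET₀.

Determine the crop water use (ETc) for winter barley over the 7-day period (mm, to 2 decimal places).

Tmean = (17.6 + 9.6)/2 = 13.60 °C
0.408 Ra = 0.408 × 22.1 = 9.0168 mm/d equivalent
ET₀ = 0.0023 × 9.0168 × (13.60 + 17.8) × √8.0 = 0.0023 × 9.0168 × 31.40 × 2.8284 = 1.8418 mm/d
ETc = Kc × ET₀ = 1.08 × 1.8418 = 1.9891 mm/d
Over 7 days: 1.9891 × 7 = 13.924 mm

13.92 mm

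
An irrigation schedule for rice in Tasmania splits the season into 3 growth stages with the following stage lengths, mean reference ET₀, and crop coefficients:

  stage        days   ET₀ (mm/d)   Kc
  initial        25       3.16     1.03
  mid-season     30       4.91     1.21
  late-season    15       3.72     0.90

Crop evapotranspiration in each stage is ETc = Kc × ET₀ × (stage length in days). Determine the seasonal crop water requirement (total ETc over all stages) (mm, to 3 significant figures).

310 mm

initial: 1.03 × 3.16 × 25 = 81.37 mm
mid-season: 1.21 × 4.91 × 30 = 178.23 mm
late-season: 0.90 × 3.72 × 15 = 50.22 mm
Seasonal total = 309.82 mm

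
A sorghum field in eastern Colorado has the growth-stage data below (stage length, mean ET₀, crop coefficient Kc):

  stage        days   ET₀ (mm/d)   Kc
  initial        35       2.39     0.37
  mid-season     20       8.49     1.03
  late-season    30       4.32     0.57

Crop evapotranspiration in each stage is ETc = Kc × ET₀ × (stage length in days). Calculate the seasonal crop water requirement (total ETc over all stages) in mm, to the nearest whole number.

initial: 0.37 × 2.39 × 35 = 30.95 mm
mid-season: 1.03 × 8.49 × 20 = 174.89 mm
late-season: 0.57 × 4.32 × 30 = 73.87 mm
Seasonal total = 279.71 mm

280 mm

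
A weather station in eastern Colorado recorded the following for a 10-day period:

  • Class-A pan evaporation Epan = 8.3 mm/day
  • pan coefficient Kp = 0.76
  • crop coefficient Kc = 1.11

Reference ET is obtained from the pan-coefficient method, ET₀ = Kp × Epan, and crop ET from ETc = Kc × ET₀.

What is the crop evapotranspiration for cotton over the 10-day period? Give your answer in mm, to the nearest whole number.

70 mm

ET₀ = 0.76 × 8.3 = 6.3080 mm/d
ETc = Kc × ET₀ = 1.11 × 6.3080 = 7.0019 mm/d
Over 10 days: 7.0019 × 10 = 70.019 mm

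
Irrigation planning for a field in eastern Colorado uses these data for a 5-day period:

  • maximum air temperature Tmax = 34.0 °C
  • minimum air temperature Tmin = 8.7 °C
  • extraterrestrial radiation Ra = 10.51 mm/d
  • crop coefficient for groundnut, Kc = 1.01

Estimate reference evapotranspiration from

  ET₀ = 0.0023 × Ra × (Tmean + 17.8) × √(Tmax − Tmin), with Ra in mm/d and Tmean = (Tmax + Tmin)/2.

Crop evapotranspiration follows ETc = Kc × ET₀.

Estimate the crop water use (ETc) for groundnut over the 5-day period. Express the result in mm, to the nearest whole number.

24 mm

Tmean = (34.0 + 8.7)/2 = 21.35 °C
ET₀ = 0.0023 × 10.51 × (21.35 + 17.8) × √25.3 = 0.0023 × 10.51 × 39.15 × 5.0299 = 4.7602 mm/d
ETc = Kc × ET₀ = 1.01 × 4.7602 = 4.8078 mm/d
Over 5 days: 4.8078 × 5 = 24.039 mm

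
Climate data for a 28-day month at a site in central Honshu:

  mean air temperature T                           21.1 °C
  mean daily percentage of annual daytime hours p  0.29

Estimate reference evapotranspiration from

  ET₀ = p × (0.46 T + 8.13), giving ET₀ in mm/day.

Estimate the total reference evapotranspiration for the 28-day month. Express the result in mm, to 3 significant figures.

ET₀ = 0.29 × (0.46 × 21.1 + 8.13) = 0.29 × 17.836 = 5.1724 mm/d
Monthly total = 5.1724 × 28 = 144.827 mm

145 mm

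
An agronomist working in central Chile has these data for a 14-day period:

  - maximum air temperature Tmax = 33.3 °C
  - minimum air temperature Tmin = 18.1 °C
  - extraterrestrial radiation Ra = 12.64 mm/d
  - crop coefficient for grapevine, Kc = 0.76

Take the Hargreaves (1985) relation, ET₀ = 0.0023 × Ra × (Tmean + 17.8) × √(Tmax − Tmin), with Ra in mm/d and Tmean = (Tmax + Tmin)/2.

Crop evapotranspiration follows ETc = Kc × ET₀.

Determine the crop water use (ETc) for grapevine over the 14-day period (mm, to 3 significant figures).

52.5 mm

Tmean = (33.3 + 18.1)/2 = 25.70 °C
ET₀ = 0.0023 × 12.64 × (25.70 + 17.8) × √15.2 = 0.0023 × 12.64 × 43.50 × 3.8987 = 4.9304 mm/d
ETc = Kc × ET₀ = 0.76 × 4.9304 = 3.7471 mm/d
Over 14 days: 3.7471 × 14 = 52.459 mm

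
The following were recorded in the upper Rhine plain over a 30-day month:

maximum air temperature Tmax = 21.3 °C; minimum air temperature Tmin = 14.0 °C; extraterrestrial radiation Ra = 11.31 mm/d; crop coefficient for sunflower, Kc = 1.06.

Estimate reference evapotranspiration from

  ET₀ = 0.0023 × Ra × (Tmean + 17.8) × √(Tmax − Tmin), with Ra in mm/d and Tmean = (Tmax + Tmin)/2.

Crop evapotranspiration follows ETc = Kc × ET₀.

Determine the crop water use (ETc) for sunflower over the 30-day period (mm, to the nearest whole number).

Tmean = (21.3 + 14.0)/2 = 17.65 °C
ET₀ = 0.0023 × 11.31 × (17.65 + 17.8) × √7.3 = 0.0023 × 11.31 × 35.45 × 2.7019 = 2.4916 mm/d
ETc = Kc × ET₀ = 1.06 × 2.4916 = 2.6411 mm/d
Over 30 days: 2.6411 × 30 = 79.233 mm

79 mm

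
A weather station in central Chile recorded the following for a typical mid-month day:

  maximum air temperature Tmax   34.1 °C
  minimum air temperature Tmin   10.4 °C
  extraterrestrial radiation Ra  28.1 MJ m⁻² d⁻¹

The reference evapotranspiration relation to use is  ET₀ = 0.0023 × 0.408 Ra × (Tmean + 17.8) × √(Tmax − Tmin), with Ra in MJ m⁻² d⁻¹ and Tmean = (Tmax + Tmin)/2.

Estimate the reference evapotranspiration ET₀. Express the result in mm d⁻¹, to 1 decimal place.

Tmean = (34.1 + 10.4)/2 = 22.25 °C
0.408 Ra = 0.408 × 28.1 = 11.4648 mm/d equivalent
ET₀ = 0.0023 × 11.4648 × (22.25 + 17.8) × √23.7 = 0.0023 × 11.4648 × 40.05 × 4.8683 = 5.1413 mm/d

5.1 mm d⁻¹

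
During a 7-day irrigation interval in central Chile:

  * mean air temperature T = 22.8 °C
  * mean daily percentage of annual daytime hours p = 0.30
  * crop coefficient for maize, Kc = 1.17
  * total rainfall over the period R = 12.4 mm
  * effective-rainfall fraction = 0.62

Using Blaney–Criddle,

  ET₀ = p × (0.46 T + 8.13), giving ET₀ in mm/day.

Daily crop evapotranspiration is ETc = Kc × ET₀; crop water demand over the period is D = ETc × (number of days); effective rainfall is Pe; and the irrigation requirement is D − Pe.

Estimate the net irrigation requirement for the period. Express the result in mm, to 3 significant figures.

38.1 mm

ET₀ = 0.30 × (0.46 × 22.8 + 8.13) = 0.30 × 18.618 = 5.5854 mm/d
ETc = Kc × ET₀ = 1.17 × 5.5854 = 6.5349 mm/d
Crop demand D = ETc × 7 d = 6.5349 × 7 = 45.744 mm
Pe = 0.62 × 12.4 = 7.688 mm
D − Pe = 45.744 − 7.688 = 38.056 mm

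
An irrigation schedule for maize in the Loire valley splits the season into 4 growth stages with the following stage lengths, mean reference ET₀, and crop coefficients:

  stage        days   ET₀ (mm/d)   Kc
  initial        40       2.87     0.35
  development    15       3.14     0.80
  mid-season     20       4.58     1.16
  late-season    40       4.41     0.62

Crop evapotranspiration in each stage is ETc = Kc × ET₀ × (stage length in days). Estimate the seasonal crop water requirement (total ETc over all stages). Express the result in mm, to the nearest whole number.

initial: 0.35 × 2.87 × 40 = 40.18 mm
development: 0.80 × 3.14 × 15 = 37.68 mm
mid-season: 1.16 × 4.58 × 20 = 106.26 mm
late-season: 0.62 × 4.41 × 40 = 109.37 mm
Seasonal total = 293.49 mm

293 mm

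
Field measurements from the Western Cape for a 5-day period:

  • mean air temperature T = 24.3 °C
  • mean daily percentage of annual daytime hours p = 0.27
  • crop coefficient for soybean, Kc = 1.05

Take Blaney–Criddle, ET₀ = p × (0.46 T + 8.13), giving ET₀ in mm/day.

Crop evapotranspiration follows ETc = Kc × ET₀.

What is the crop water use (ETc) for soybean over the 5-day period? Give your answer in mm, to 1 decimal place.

27.4 mm

ET₀ = 0.27 × (0.46 × 24.3 + 8.13) = 0.27 × 19.308 = 5.2132 mm/d
ETc = Kc × ET₀ = 1.05 × 5.2132 = 5.4739 mm/d
Over 5 days: 5.4739 × 5 = 27.370 mm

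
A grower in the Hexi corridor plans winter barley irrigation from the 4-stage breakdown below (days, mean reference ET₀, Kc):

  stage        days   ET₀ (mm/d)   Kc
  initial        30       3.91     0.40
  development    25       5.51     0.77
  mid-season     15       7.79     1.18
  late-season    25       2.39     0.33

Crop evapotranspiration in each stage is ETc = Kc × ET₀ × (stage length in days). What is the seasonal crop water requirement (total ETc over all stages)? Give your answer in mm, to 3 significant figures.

311 mm

initial: 0.40 × 3.91 × 30 = 46.92 mm
development: 0.77 × 5.51 × 25 = 106.07 mm
mid-season: 1.18 × 7.79 × 15 = 137.88 mm
late-season: 0.33 × 2.39 × 25 = 19.72 mm
Seasonal total = 310.59 mm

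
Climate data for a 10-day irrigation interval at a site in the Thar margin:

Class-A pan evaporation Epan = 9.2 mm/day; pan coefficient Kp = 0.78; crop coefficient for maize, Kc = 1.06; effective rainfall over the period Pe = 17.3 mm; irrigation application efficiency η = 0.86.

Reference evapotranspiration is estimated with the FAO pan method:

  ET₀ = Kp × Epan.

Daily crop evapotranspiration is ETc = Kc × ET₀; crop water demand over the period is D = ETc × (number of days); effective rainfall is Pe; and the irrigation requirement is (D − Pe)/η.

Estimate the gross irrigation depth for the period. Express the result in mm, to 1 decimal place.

ET₀ = 0.78 × 9.2 = 7.1760 mm/d
ETc = Kc × ET₀ = 1.06 × 7.1760 = 7.6066 mm/d
Crop demand D = ETc × 10 d = 7.6066 × 10 = 76.066 mm
D − Pe = 76.066 − 17.3 = 58.766 mm
Gross irrigation = 58.766 / 0.86 = 68.333 mm

68.3 mm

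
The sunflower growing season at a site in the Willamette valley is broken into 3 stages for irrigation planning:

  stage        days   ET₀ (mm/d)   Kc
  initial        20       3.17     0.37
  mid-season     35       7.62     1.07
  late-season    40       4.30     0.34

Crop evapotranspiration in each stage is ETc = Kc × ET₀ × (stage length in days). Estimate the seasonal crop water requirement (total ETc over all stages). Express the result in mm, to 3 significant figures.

initial: 0.37 × 3.17 × 20 = 23.46 mm
mid-season: 1.07 × 7.62 × 35 = 285.37 mm
late-season: 0.34 × 4.30 × 40 = 58.48 mm
Seasonal total = 367.31 mm

367 mm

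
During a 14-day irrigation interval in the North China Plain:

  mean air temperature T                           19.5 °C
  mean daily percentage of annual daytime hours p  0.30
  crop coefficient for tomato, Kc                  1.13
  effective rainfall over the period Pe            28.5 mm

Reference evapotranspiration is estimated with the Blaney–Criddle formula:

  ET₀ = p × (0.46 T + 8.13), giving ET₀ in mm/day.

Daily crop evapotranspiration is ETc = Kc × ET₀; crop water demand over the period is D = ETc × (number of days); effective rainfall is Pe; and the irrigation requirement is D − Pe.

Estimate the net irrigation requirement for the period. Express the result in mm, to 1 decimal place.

ET₀ = 0.30 × (0.46 × 19.5 + 8.13) = 0.30 × 17.100 = 5.1300 mm/d
ETc = Kc × ET₀ = 1.13 × 5.1300 = 5.7969 mm/d
Crop demand D = ETc × 14 d = 5.7969 × 14 = 81.157 mm
D − Pe = 81.157 − 28.5 = 52.657 mm

52.7 mm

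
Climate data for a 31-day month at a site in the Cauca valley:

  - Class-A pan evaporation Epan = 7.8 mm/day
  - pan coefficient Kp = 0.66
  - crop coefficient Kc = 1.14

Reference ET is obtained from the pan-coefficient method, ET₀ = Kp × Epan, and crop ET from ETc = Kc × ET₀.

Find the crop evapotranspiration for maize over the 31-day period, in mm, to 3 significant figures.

182 mm

ET₀ = 0.66 × 7.8 = 5.1480 mm/d
ETc = Kc × ET₀ = 1.14 × 5.1480 = 5.8687 mm/d
Over 31 days: 5.8687 × 31 = 181.930 mm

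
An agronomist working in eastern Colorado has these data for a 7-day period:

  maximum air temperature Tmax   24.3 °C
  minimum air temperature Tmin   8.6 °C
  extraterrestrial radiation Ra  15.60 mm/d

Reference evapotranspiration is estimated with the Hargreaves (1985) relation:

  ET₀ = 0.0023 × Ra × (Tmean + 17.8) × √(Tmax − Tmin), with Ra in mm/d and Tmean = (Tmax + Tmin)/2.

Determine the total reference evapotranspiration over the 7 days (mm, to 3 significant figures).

34.1 mm

Tmean = (24.3 + 8.6)/2 = 16.45 °C
ET₀ = 0.0023 × 15.60 × (16.45 + 17.8) × √15.7 = 0.0023 × 15.60 × 34.25 × 3.9623 = 4.8692 mm/d
Over 7 days: 4.8692 × 7 = 34.084 mm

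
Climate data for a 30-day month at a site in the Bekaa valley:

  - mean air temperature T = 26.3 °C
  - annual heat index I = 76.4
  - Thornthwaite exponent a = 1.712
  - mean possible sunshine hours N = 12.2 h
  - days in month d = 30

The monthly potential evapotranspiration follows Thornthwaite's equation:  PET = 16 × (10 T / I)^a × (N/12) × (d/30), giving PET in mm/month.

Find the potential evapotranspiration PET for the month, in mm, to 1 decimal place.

10T/I = 10 × 26.3 / 76.4 = 3.4424
(10T/I)^a = 3.4424^1.712 = 8.3005
Uncorrected PET = 16 × 8.3005 = 132.808 mm
Correction = (N/12)(d/30) = (12.2/12)(30/30) = 1.0167
PET = 132.808 × 1.0167 = 135.026 mm/month

135.0 mm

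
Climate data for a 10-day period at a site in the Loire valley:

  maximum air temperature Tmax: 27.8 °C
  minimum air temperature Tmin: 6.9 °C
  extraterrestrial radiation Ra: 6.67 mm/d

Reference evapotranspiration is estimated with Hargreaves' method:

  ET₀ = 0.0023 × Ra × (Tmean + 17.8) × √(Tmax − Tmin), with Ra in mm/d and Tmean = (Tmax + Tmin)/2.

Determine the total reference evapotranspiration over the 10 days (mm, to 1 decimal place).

Tmean = (27.8 + 6.9)/2 = 17.35 °C
ET₀ = 0.0023 × 6.67 × (17.35 + 17.8) × √20.9 = 0.0023 × 6.67 × 35.15 × 4.5717 = 2.4652 mm/d
Over 10 days: 2.4652 × 10 = 24.652 mm

24.7 mm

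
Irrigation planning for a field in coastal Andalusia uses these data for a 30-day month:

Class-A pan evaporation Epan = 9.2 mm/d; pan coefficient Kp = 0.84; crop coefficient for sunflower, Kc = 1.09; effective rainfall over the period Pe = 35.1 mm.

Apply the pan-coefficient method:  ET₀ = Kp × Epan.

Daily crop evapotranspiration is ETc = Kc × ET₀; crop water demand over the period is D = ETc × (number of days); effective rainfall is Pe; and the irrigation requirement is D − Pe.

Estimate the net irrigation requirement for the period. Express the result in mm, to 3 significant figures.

218 mm

ET₀ = 0.84 × 9.2 = 7.7280 mm/d
ETc = Kc × ET₀ = 1.09 × 7.7280 = 8.4235 mm/d
Crop demand D = ETc × 30 d = 8.4235 × 30 = 252.705 mm
D − Pe = 252.705 − 35.1 = 217.605 mm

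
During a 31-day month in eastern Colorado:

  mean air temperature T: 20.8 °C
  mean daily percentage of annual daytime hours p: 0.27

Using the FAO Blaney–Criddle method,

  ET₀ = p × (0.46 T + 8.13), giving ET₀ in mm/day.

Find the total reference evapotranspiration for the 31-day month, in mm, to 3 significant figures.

ET₀ = 0.27 × (0.46 × 20.8 + 8.13) = 0.27 × 17.698 = 4.7785 mm/d
Monthly total = 4.7785 × 31 = 148.134 mm

148 mm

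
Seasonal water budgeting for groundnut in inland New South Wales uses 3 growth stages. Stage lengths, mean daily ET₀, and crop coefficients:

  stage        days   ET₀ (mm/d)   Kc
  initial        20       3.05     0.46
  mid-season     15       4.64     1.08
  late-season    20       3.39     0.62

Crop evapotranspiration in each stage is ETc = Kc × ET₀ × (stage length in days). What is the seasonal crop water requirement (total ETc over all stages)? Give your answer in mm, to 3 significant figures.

145 mm

initial: 0.46 × 3.05 × 20 = 28.06 mm
mid-season: 1.08 × 4.64 × 15 = 75.17 mm
late-season: 0.62 × 3.39 × 20 = 42.04 mm
Seasonal total = 145.27 mm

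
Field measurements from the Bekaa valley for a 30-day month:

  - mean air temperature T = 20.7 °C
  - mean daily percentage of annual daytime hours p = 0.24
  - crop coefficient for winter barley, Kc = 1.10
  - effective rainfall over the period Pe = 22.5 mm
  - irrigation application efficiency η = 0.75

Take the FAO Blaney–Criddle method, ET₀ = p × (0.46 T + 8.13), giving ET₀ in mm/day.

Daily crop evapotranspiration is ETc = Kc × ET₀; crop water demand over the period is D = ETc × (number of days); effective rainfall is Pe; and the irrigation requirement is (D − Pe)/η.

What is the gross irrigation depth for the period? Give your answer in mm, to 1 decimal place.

ET₀ = 0.24 × (0.46 × 20.7 + 8.13) = 0.24 × 17.652 = 4.2365 mm/d
ETc = Kc × ET₀ = 1.10 × 4.2365 = 4.6602 mm/d
Crop demand D = ETc × 30 d = 4.6602 × 30 = 139.806 mm
D − Pe = 139.806 − 22.5 = 117.306 mm
Gross irrigation = 117.306 / 0.75 = 156.408 mm

156.4 mm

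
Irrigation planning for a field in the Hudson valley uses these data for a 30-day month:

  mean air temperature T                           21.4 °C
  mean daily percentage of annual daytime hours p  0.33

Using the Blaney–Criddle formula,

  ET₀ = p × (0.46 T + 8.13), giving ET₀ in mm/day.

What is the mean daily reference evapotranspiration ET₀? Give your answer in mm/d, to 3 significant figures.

ET₀ = 0.33 × (0.46 × 21.4 + 8.13) = 0.33 × 17.974 = 5.9314 mm/d

5.93 mm/d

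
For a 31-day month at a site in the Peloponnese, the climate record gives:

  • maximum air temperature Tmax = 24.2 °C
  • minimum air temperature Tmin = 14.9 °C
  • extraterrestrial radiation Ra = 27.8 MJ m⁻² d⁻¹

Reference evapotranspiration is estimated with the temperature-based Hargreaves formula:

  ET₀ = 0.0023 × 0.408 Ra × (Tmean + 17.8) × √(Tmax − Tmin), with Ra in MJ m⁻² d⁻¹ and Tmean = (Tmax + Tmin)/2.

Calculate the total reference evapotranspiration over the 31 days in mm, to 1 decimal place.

Tmean = (24.2 + 14.9)/2 = 19.55 °C
0.408 Ra = 0.408 × 27.8 = 11.3424 mm/d equivalent
ET₀ = 0.0023 × 11.3424 × (19.55 + 17.8) × √9.3 = 0.0023 × 11.3424 × 37.35 × 3.0496 = 2.9714 mm/d
Over 31 days: 2.9714 × 31 = 92.113 mm

92.1 mm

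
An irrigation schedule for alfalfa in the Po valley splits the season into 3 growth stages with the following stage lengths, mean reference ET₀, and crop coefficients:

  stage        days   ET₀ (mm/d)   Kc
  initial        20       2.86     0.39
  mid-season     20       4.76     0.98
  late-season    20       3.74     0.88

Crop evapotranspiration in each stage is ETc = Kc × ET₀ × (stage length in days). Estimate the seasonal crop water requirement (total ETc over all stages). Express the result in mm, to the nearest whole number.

181 mm

initial: 0.39 × 2.86 × 20 = 22.31 mm
mid-season: 0.98 × 4.76 × 20 = 93.30 mm
late-season: 0.88 × 3.74 × 20 = 65.82 mm
Seasonal total = 181.43 mm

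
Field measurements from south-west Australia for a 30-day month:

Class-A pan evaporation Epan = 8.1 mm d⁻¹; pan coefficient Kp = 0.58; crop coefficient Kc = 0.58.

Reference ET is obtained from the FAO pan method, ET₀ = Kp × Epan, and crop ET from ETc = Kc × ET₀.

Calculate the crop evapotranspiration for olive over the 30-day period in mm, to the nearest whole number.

82 mm

ET₀ = 0.58 × 8.1 = 4.6980 mm/d
ETc = Kc × ET₀ = 0.58 × 4.6980 = 2.7248 mm/d
Over 30 days: 2.7248 × 30 = 81.744 mm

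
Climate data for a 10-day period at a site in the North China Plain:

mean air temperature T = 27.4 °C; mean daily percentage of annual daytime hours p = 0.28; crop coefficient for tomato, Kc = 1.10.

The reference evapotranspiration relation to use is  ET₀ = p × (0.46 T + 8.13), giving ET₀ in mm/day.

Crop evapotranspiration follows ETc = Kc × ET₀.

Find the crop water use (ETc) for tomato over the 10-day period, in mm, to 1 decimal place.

ET₀ = 0.28 × (0.46 × 27.4 + 8.13) = 0.28 × 20.734 = 5.8055 mm/d
ETc = Kc × ET₀ = 1.10 × 5.8055 = 6.3861 mm/d
Over 10 days: 6.3861 × 10 = 63.861 mm

63.9 mm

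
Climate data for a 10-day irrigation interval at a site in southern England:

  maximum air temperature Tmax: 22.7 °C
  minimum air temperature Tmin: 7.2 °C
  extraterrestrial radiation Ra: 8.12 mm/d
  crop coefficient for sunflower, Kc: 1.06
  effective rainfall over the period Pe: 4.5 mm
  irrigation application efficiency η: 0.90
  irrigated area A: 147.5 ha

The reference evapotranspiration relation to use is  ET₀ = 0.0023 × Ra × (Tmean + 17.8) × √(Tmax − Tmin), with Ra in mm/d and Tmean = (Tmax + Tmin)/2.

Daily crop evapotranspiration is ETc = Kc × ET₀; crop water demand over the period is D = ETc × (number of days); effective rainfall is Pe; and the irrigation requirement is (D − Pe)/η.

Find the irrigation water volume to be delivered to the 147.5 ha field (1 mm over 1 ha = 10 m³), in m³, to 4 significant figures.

34460 m³

Tmean = (22.7 + 7.2)/2 = 14.95 °C
ET₀ = 0.0023 × 8.12 × (14.95 + 17.8) × √15.5 = 0.0023 × 8.12 × 32.75 × 3.9370 = 2.4080 mm/d
ETc = Kc × ET₀ = 1.06 × 2.4080 = 2.5525 mm/d
Crop demand D = ETc × 10 d = 2.5525 × 10 = 25.525 mm
D − Pe = 25.525 − 4.5 = 21.025 mm
Gross irrigation = 21.025 / 0.90 = 23.361 mm
Volume = 23.361 mm × 147.5 ha × 10 = 34457.5 m³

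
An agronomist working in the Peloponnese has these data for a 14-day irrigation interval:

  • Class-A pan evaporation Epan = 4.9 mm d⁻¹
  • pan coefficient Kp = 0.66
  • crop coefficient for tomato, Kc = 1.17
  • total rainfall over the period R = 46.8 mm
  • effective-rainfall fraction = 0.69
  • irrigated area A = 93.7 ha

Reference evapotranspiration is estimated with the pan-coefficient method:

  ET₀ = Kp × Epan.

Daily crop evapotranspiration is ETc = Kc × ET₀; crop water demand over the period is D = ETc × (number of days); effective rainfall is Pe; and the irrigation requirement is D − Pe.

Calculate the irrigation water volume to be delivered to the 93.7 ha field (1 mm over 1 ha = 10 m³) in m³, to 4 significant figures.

19380 m³

ET₀ = 0.66 × 4.9 = 3.2340 mm/d
ETc = Kc × ET₀ = 1.17 × 3.2340 = 3.7838 mm/d
Crop demand D = ETc × 14 d = 3.7838 × 14 = 52.973 mm
Pe = 0.69 × 46.8 = 32.292 mm
D − Pe = 52.973 − 32.292 = 20.681 mm
Volume = 20.681 mm × 93.7 ha × 10 = 19378.1 m³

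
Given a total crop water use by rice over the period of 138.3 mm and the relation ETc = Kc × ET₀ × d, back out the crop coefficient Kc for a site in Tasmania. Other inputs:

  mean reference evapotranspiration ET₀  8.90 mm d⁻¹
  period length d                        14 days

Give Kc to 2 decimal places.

ETc = Kc × ET₀ × d  ⇒  Kc = ETc / (ET₀ × d)
Kc = 138.3 / (8.90 × 14) = 138.3 / 124.60 = 1.1100

1.11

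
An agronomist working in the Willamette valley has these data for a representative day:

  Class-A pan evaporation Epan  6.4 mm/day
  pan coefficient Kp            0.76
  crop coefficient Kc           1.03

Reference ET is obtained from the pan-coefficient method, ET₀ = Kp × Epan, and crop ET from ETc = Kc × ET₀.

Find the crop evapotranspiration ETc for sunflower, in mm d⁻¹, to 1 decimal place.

5.0 mm d⁻¹

ET₀ = 0.76 × 6.4 = 4.8640 mm/d
ETc = Kc × ET₀ = 1.03 × 4.8640 = 5.0099 mm/d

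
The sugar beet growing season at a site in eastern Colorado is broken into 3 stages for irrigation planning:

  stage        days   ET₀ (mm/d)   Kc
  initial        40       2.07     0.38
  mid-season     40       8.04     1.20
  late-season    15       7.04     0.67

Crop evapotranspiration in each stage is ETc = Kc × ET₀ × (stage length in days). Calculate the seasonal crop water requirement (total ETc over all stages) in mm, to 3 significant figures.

initial: 0.38 × 2.07 × 40 = 31.46 mm
mid-season: 1.20 × 8.04 × 40 = 385.92 mm
late-season: 0.67 × 7.04 × 15 = 70.75 mm
Seasonal total = 488.13 mm

488 mm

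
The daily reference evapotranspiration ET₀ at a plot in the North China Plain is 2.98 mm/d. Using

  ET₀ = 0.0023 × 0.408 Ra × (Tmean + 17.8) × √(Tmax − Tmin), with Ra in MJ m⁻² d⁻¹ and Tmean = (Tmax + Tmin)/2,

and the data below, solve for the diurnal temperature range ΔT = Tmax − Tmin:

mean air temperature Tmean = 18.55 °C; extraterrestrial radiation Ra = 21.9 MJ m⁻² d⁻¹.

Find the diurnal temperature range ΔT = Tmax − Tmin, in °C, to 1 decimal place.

15.9 °C

√ΔT = ET₀ / [0.0023 × 0.408 × Ra × (Tmean+17.8)] = 2.98 / (0.0023 × 8.9352 × 36.35) = 3.9891
ΔT = 3.9891² = 15.913 °C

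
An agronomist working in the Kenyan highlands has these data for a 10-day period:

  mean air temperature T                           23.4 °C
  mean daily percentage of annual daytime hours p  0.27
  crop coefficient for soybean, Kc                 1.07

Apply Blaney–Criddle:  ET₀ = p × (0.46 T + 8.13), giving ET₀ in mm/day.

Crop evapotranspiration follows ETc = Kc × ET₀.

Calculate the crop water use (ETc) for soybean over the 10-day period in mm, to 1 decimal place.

54.6 mm

ET₀ = 0.27 × (0.46 × 23.4 + 8.13) = 0.27 × 18.894 = 5.1014 mm/d
ETc = Kc × ET₀ = 1.07 × 5.1014 = 5.4585 mm/d
Over 10 days: 5.4585 × 10 = 54.585 mm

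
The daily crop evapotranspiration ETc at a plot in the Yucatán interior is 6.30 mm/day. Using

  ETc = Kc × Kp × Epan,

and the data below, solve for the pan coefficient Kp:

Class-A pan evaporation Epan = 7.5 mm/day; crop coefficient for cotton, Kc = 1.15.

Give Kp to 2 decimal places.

ETc = Kc × Kp × Epan  ⇒  Kp = ETc / (Kc × Epan)
Kp = 6.30 / (1.15 × 7.5) = 6.30 / 8.625 = 0.7304

0.73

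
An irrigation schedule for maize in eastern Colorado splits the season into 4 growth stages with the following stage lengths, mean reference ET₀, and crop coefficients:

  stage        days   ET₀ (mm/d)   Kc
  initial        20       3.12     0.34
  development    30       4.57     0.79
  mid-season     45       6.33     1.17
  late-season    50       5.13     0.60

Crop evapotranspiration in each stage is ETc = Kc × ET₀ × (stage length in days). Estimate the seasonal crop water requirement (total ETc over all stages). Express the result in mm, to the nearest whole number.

initial: 0.34 × 3.12 × 20 = 21.22 mm
development: 0.79 × 4.57 × 30 = 108.31 mm
mid-season: 1.17 × 6.33 × 45 = 333.27 mm
late-season: 0.60 × 5.13 × 50 = 153.90 mm
Seasonal total = 616.70 mm

617 mm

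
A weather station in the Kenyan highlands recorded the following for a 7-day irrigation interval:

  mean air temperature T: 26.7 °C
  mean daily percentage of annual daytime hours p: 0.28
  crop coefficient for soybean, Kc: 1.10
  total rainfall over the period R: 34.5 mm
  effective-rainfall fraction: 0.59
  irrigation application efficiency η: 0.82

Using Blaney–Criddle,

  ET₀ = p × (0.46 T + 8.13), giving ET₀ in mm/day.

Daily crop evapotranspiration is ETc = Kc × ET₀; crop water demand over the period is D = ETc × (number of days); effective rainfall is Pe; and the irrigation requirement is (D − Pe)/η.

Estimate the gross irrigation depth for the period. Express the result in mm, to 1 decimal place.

28.8 mm

ET₀ = 0.28 × (0.46 × 26.7 + 8.13) = 0.28 × 20.412 = 5.7154 mm/d
ETc = Kc × ET₀ = 1.10 × 5.7154 = 6.2869 mm/d
Crop demand D = ETc × 7 d = 6.2869 × 7 = 44.008 mm
Pe = 0.59 × 34.5 = 20.355 mm
D − Pe = 44.008 − 20.355 = 23.653 mm
Gross irrigation = 23.653 / 0.82 = 28.845 mm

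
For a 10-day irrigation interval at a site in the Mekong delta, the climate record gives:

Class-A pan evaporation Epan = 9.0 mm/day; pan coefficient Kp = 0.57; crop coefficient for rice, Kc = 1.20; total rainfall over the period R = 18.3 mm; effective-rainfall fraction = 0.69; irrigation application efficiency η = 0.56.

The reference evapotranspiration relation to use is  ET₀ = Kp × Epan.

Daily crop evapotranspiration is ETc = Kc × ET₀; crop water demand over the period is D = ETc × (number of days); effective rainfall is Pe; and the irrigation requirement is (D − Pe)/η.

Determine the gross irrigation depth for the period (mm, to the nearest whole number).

87 mm

ET₀ = 0.57 × 9.0 = 5.1300 mm/d
ETc = Kc × ET₀ = 1.20 × 5.1300 = 6.1560 mm/d
Crop demand D = ETc × 10 d = 6.1560 × 10 = 61.560 mm
Pe = 0.69 × 18.3 = 12.627 mm
D − Pe = 61.560 − 12.627 = 48.933 mm
Gross irrigation = 48.933 / 0.56 = 87.380 mm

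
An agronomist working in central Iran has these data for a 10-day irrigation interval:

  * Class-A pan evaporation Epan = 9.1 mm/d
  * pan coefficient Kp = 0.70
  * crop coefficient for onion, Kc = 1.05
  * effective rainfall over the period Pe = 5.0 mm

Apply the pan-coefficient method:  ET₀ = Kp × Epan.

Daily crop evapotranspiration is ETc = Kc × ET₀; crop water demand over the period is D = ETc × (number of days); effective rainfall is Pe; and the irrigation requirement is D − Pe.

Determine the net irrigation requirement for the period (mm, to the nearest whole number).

62 mm

ET₀ = 0.70 × 9.1 = 6.3700 mm/d
ETc = Kc × ET₀ = 1.05 × 6.3700 = 6.6885 mm/d
Crop demand D = ETc × 10 d = 6.6885 × 10 = 66.885 mm
D − Pe = 66.885 − 5.0 = 61.885 mm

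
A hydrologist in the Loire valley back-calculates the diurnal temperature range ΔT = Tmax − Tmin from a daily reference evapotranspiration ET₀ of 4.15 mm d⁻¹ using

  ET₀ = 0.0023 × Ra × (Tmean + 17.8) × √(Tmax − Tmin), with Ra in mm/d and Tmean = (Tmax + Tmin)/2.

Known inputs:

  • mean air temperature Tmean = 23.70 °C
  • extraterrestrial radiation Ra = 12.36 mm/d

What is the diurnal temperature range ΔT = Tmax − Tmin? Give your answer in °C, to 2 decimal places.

√ΔT = ET₀ / [0.0023 × Ra × (Tmean+17.8)] = 4.15 / (0.0023 × 12.36 × 41.50) = 3.5177
ΔT = 3.5177² = 12.374 °C

12.37 °C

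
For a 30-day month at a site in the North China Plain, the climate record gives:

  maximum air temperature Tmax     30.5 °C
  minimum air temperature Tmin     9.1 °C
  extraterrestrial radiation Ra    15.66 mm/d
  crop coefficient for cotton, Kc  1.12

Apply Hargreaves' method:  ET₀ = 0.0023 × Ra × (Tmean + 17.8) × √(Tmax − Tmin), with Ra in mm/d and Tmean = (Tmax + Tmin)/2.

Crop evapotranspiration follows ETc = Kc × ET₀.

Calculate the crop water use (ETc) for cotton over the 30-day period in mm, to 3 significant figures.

211 mm

Tmean = (30.5 + 9.1)/2 = 19.80 °C
ET₀ = 0.0023 × 15.66 × (19.80 + 17.8) × √21.4 = 0.0023 × 15.66 × 37.60 × 4.6260 = 6.2649 mm/d
ETc = Kc × ET₀ = 1.12 × 6.2649 = 7.0167 mm/d
Over 30 days: 7.0167 × 30 = 210.501 mm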